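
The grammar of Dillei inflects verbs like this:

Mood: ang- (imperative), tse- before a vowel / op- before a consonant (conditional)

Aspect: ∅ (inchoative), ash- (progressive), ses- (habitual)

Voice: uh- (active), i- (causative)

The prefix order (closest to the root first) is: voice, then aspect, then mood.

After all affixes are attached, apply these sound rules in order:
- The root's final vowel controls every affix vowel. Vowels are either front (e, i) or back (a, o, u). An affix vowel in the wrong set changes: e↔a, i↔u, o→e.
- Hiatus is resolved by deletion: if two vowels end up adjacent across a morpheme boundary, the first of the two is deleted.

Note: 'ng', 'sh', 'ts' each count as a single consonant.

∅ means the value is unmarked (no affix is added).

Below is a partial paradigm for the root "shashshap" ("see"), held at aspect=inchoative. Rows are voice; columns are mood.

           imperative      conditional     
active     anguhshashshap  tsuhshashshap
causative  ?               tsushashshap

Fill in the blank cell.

angushashshap

Attach voice causative i- → ishashshap.
aspect = inchoative: zero marking, form stays ishashshap.
Attach mood imperative ang- → angishashshap.
Apply vowel harmony: angishashshap → angushashshap.
Vowel deletion: no change.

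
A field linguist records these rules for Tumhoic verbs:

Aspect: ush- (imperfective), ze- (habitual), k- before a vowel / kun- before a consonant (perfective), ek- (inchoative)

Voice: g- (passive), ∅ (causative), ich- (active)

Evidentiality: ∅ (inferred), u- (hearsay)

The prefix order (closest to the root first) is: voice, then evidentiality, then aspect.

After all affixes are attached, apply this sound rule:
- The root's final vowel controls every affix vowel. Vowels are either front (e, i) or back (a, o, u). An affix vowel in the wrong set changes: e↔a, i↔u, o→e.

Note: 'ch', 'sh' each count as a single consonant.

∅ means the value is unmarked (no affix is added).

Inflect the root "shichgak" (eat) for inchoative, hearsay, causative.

akushichgak

voice = causative: zero marking, form stays shichgak.
Attach evidentiality hearsay u- → ushichgak.
Attach aspect inchoative ek- → ekushichgak.
Apply vowel harmony: ekushichgak → akushichgak.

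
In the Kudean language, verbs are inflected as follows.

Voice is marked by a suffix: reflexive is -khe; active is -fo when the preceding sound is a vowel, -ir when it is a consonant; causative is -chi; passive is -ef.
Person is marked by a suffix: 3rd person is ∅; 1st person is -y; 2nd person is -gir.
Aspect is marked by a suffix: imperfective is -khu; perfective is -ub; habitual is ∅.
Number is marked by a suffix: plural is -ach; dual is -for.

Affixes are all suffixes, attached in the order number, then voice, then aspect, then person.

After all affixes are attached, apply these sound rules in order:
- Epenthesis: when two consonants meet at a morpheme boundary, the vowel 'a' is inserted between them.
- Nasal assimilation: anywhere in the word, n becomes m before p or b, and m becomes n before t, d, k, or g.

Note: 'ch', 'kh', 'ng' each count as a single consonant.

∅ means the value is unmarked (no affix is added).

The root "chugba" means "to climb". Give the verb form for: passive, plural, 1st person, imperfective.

chugbaachefakhuy

Attach number plural -ach → chugbaach.
Attach voice passive -ef → chugbaachef.
Attach aspect imperfective -khu → chugbaachefkhu.
Attach person 1st person -y → chugbaachefkhuy.
Apply epenthesis: chugbaachefkhuy → chugbaachefakhuy.
Nasal assimilation: no change.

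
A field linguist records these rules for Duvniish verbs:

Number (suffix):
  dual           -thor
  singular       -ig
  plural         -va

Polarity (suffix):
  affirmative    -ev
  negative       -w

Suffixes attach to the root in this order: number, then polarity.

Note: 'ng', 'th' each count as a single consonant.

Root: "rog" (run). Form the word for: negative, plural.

rogvaw

Attach number plural -va → rogva.
Attach polarity negative -w → rogvaw.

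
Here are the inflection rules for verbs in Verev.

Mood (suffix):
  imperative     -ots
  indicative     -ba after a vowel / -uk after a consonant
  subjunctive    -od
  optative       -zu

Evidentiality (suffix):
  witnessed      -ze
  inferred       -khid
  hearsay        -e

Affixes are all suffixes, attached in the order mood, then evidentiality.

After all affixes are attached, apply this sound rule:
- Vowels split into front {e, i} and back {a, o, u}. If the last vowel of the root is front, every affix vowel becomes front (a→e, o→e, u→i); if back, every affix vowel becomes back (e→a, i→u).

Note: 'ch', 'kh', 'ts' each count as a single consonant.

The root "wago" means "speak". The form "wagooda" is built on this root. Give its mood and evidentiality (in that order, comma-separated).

subjunctive, hearsay

Segment: wago-od-e.
mood: -od → subjunctive.
evidentiality: -e → hearsay.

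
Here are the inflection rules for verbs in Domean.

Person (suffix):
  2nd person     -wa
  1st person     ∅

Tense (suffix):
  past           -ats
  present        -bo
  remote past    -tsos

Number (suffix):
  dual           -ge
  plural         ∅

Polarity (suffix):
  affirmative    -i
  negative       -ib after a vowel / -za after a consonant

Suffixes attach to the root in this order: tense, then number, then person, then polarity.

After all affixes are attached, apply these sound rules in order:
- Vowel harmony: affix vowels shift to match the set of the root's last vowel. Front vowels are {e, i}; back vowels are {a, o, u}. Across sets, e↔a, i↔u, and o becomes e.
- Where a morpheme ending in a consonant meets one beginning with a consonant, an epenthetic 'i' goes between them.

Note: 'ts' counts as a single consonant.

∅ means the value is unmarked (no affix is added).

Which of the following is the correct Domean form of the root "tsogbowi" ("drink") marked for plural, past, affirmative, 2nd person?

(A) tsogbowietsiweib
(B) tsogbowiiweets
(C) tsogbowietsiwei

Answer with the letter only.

C

Attach tense past -ats → tsogbowiats.
number = plural: zero marking, form stays tsogbowiats.
Attach person 2nd person -wa → tsogbowiatswa.
Attach polarity affirmative -i → tsogbowiatswai.
Apply vowel harmony: tsogbowiatswai → tsogbowietswei.
Apply epenthesis: tsogbowietswei → tsogbowietsiwei.
So the correct form is tsogbowietsiwei, option (C).
(A) tsogbowietsiweib is wrong: it uses negative instead of affirmative for polarity.
(B) tsogbowiiweets is wrong: it has the affixes in the wrong order.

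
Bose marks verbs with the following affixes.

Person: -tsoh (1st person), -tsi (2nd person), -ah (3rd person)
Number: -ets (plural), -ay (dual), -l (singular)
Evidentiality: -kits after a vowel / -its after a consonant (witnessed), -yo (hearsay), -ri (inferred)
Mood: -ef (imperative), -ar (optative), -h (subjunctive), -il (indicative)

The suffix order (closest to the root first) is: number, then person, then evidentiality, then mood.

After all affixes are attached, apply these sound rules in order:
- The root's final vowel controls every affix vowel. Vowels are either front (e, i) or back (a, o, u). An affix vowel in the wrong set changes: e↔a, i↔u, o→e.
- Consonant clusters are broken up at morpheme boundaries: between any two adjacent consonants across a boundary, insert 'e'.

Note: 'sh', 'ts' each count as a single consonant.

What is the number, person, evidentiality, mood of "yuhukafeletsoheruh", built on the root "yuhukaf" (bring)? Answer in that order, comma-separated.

Segment: yuhukaf-l-tsoh-ri-h.
number: -l → singular.
person: -tsoh → 1st person.
evidentiality: -ri → inferred.
mood: -h → subjunctive.

singular, 1st person, inferred, subjunctive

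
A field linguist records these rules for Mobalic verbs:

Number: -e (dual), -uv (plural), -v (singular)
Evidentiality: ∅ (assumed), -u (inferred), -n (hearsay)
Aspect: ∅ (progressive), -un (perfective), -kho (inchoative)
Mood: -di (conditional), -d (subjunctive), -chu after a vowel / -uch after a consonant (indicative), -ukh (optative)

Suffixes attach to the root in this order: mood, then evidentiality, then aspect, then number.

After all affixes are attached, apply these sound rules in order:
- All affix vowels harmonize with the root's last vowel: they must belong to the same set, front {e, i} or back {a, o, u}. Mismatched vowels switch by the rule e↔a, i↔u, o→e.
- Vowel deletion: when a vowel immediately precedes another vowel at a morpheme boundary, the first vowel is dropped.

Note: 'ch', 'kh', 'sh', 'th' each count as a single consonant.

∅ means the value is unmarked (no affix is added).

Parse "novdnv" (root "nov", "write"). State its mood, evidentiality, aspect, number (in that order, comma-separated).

subjunctive, hearsay, progressive, singular

Segment: nov-d-n-v.
mood: -d → subjunctive.
evidentiality: -n → hearsay.
aspect: ∅ → progressive.
number: -v → singular.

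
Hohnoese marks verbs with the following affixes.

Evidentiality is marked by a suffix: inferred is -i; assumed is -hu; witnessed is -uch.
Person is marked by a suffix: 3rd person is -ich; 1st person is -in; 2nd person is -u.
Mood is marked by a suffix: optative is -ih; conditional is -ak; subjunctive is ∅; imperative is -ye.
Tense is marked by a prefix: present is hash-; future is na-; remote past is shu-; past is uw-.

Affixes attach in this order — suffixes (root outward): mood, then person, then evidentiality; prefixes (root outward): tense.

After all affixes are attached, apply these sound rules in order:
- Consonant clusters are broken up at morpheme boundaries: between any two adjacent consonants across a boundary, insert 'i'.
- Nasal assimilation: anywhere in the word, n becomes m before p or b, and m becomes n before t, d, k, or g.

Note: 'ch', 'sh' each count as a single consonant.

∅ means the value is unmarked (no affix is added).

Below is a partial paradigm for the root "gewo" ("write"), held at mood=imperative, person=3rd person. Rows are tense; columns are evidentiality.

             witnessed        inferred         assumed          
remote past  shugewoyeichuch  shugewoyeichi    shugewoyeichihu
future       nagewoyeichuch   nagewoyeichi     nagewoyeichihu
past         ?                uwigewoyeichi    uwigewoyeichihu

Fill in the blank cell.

Attach mood imperative -ye → gewoye.
Attach tense past uw- → uwgewoye.
Attach person 3rd person -ich → uwgewoyeich.
Attach evidentiality witnessed -uch → uwgewoyeichuch.
Apply epenthesis: uwgewoyeichuch → uwigewoyeichuch.
Nasal assimilation: no change.

uwigewoyeichuch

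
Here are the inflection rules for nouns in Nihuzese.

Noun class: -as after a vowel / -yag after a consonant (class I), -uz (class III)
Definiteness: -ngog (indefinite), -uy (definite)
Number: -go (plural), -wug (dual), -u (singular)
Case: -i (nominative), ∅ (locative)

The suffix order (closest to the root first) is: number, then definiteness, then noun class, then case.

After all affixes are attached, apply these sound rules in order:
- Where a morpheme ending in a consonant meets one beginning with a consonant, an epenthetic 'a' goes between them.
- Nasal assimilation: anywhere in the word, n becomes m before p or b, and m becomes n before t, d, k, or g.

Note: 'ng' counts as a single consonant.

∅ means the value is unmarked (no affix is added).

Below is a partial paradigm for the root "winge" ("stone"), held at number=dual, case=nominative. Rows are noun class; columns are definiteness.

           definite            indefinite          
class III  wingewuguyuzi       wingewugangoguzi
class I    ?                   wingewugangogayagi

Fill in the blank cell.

Attach number dual -wug → wingewug.
Attach definiteness definite -uy → wingewuguy.
Attach noun class class I -yag (after consonant 'y') → wingewuguyyag.
Attach case nominative -i → wingewuguyyagi.
Apply epenthesis: wingewuguyyagi → wingewuguyayagi.
Nasal assimilation: no change.

wingewuguyayagi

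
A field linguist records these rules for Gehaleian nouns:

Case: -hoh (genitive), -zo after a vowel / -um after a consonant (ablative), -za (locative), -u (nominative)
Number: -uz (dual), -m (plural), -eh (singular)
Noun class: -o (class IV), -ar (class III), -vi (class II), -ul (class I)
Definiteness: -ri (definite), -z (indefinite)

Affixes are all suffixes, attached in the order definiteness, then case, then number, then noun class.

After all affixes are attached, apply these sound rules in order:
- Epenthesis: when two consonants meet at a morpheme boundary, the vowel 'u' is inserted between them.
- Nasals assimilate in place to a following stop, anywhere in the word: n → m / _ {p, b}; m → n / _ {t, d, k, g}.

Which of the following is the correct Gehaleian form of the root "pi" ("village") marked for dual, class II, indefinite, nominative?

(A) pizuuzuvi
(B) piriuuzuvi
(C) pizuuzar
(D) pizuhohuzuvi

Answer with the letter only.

A

Attach definiteness indefinite -z → piz.
Attach case nominative -u → pizu.
Attach number dual -uz → pizuuz.
Attach noun class class II -vi → pizuuzvi.
Apply epenthesis: pizuuzvi → pizuuzuvi.
Nasal assimilation: no change.
So the correct form is pizuuzuvi, option (A).
(B) piriuuzuvi is wrong: it uses definite instead of indefinite for definiteness.
(D) pizuhohuzuvi is wrong: it uses genitive instead of nominative for case.
(C) pizuuzar is wrong: it uses class III instead of class II for noun class.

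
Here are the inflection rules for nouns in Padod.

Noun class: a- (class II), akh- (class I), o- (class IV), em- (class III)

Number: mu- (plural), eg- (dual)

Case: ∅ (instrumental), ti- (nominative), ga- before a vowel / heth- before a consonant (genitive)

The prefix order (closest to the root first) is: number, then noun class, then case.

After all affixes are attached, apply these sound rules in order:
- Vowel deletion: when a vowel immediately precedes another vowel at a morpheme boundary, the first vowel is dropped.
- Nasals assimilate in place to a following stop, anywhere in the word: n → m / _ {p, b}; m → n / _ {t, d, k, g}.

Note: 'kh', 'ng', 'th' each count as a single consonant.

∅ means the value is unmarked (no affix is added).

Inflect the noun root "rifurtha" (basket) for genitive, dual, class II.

Attach number dual eg- → egrifurtha.
Attach noun class class II a- → aegrifurtha.
Attach case genitive ga- (before vowel 'a') → gaaegrifurtha.
Apply vowel deletion: gaaegrifurtha → gegrifurtha.
Nasal assimilation: no change.

gegrifurtha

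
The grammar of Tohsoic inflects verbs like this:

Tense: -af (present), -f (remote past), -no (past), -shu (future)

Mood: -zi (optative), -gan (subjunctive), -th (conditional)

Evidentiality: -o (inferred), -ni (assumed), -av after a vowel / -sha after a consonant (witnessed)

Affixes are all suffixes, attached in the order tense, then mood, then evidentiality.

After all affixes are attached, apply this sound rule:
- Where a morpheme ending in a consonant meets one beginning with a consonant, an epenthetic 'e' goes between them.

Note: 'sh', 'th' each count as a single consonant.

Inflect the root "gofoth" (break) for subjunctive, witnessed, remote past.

Attach tense remote past -f → gofothf.
Attach mood subjunctive -gan → gofothfgan.
Attach evidentiality witnessed -sha (after consonant 'n') → gofothfgansha.
Apply epenthesis: gofothfgansha → gofothefeganesha.

gofothefeganesha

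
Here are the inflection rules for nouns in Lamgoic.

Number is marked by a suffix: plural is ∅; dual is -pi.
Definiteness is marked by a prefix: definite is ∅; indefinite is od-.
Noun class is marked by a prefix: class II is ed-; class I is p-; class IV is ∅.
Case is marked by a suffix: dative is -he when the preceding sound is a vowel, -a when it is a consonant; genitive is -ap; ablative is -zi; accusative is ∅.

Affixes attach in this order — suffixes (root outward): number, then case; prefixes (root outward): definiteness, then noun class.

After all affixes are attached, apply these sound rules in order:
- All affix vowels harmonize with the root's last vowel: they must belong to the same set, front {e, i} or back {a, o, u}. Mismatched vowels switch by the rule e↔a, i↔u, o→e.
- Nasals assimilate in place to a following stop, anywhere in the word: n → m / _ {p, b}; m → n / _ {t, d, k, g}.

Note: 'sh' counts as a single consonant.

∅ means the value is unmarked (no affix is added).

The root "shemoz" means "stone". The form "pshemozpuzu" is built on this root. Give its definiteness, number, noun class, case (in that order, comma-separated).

Segment: p-shemoz-pi-zi.
definiteness: ∅ → definite.
number: -pi → dual.
noun class: p- → class I.
case: -zi → ablative.

definite, dual, class I, ablative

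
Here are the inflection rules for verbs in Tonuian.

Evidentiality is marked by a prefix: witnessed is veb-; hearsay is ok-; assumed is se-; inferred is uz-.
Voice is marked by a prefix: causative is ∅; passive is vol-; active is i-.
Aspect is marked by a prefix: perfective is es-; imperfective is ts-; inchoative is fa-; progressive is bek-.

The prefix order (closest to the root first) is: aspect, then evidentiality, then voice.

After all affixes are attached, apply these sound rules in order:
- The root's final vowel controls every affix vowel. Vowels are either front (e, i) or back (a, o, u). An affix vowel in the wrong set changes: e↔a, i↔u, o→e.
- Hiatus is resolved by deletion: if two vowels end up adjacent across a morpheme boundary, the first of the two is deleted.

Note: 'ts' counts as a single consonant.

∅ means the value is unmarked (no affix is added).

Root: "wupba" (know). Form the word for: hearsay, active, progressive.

okbakwupba

Attach aspect progressive bek- → bekwupba.
Attach evidentiality hearsay ok- → okbekwupba.
Attach voice active i- → iokbekwupba.
Apply vowel harmony: iokbekwupba → uokbakwupba.
Apply vowel deletion: uokbakwupba → okbakwupba.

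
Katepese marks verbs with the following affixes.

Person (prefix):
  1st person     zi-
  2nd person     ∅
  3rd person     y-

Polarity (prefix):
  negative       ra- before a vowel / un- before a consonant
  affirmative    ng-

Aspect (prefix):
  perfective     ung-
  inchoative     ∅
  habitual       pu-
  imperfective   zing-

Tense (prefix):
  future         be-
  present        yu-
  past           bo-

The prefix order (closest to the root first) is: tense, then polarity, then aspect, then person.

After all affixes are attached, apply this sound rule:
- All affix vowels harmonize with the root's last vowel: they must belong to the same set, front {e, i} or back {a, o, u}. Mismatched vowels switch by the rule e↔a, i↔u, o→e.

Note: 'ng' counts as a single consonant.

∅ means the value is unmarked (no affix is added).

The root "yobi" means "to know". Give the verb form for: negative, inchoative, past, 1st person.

ziinbeyobi

Attach tense past bo- → boyobi.
Attach polarity negative un- (before consonant 'b') → unboyobi.
aspect = inchoative: zero marking, form stays unboyobi.
Attach person 1st person zi- → ziunboyobi.
Apply vowel harmony: ziunboyobi → ziinbeyobi.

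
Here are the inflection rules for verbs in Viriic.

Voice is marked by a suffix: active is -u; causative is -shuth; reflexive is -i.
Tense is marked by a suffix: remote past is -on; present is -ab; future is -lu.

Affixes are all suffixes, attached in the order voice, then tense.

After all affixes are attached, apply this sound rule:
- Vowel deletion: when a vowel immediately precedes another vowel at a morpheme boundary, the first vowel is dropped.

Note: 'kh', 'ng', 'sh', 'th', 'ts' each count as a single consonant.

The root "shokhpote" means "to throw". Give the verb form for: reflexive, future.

shokhpotilu

Attach voice reflexive -i → shokhpotei.
Attach tense future -lu → shokhpoteilu.
Apply vowel deletion: shokhpoteilu → shokhpotilu.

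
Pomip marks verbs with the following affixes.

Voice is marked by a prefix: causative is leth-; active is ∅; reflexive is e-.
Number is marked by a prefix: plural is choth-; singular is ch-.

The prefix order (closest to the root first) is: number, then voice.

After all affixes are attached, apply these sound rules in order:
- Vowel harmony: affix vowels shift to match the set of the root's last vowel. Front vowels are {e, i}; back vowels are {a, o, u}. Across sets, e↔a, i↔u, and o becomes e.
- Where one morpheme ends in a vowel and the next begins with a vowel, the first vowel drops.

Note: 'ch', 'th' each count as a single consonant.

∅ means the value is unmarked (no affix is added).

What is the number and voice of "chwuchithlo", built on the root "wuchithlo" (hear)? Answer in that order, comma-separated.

singular, active

Segment: ch-wuchithlo.
number: ch- → singular.
voice: ∅ → active.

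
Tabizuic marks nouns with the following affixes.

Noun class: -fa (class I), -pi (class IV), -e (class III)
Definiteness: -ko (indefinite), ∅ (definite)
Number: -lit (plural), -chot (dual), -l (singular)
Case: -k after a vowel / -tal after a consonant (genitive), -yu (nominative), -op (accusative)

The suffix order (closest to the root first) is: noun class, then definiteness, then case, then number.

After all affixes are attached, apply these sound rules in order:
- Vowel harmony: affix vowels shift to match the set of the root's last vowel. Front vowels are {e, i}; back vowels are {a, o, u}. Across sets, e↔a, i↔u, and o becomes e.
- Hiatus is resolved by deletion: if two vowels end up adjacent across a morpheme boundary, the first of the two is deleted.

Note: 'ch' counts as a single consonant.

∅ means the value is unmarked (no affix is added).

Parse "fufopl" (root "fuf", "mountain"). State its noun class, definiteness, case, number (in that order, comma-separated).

Segment: fuf-e-op-l.
noun class: -e → class III.
definiteness: ∅ → definite.
case: -op → accusative.
number: -l → singular.

class III, definite, accusative, singular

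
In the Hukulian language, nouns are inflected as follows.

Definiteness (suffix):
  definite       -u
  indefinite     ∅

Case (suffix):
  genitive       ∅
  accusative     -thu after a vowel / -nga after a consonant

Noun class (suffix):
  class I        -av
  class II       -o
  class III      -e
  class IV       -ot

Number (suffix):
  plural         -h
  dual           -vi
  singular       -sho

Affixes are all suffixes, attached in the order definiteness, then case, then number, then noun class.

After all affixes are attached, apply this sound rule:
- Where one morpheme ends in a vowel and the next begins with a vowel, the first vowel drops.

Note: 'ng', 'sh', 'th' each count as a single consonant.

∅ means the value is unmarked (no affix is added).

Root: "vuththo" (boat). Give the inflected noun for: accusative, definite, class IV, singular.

Attach definiteness definite -u → vuththou.
Attach case accusative -thu (after vowel 'u') → vuththouthu.
Attach number singular -sho → vuththouthusho.
Attach noun class class IV -ot → vuththouthushoot.
Apply vowel deletion: vuththouthushoot → vuththuthushot.

vuththuthushot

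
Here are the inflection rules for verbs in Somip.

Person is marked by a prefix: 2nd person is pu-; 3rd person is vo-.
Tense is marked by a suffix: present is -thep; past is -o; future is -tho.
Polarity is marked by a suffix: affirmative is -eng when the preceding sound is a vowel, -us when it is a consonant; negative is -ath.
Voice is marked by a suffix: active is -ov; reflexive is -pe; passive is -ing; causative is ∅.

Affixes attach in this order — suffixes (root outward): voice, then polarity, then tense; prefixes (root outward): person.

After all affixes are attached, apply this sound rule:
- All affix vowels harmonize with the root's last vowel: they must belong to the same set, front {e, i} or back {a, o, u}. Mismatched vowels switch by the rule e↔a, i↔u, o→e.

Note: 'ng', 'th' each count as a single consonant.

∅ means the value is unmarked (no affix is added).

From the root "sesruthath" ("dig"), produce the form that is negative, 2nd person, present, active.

Attach voice active -ov → sesruthathov.
Attach person 2nd person pu- → pusesruthathov.
Attach polarity negative -ath → pusesruthathovath.
Attach tense present -thep → pusesruthathovaththep.
Apply vowel harmony: pusesruthathovaththep → pusesruthathovaththap.

pusesruthathovaththap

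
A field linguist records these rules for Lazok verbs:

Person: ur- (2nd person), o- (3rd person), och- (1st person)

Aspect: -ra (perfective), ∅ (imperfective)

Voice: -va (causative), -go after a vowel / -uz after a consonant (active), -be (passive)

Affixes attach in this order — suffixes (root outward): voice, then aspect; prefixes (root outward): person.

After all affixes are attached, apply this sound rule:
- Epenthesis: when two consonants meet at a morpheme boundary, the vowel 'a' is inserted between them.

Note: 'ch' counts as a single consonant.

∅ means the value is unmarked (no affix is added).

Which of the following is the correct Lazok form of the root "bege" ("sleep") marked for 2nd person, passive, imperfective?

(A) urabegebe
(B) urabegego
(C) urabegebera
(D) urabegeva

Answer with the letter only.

Attach person 2nd person ur- → urbege.
Attach voice passive -be → urbegebe.
aspect = imperfective: zero marking, form stays urbegebe.
Apply epenthesis: urbegebe → urabegebe.
So the correct form is urabegebe, option (A).
(D) urabegeva is wrong: it uses causative instead of passive for voice.
(C) urabegebera is wrong: it uses perfective instead of imperfective for aspect.
(B) urabegego is wrong: it uses active instead of passive for voice.

A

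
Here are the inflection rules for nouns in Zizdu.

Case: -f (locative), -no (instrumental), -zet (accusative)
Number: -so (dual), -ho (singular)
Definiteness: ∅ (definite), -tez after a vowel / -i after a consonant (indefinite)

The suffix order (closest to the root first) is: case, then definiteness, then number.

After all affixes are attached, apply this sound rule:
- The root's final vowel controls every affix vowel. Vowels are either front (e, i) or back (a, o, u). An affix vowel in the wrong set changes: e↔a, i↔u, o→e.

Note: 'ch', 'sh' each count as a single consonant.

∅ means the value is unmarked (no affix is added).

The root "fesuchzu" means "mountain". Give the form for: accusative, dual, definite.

fesuchzuzatso

Attach case accusative -zet → fesuchzuzet.
definiteness = definite: zero marking, form stays fesuchzuzet.
Attach number dual -so → fesuchzuzetso.
Apply vowel harmony: fesuchzuzetso → fesuchzuzatso.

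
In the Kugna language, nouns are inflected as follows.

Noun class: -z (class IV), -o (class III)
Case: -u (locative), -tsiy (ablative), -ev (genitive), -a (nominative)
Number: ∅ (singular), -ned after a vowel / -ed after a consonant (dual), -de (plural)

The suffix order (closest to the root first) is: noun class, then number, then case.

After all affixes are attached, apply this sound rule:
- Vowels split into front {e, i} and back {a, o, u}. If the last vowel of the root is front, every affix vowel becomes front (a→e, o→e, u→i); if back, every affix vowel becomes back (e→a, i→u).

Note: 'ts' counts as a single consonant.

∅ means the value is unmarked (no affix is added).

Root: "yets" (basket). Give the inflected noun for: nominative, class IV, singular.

Attach noun class class IV -z → yetsz.
number = singular: zero marking, form stays yetsz.
Attach case nominative -a → yetsza.
Apply vowel harmony: yetsza → yetsze.

yetsze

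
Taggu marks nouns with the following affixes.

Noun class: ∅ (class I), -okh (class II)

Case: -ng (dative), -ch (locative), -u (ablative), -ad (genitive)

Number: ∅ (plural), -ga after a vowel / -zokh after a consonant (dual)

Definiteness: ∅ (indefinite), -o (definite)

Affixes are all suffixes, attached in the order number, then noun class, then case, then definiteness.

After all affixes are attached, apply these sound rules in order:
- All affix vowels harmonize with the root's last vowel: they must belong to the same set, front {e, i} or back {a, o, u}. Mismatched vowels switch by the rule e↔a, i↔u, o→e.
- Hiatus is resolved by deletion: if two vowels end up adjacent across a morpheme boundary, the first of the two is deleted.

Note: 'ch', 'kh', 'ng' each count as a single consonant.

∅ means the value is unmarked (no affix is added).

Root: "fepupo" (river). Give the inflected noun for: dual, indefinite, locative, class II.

Attach number dual -ga (after vowel 'o') → fepupoga.
Attach noun class class II -okh → fepupogaokh.
Attach case locative -ch → fepupogaokhch.
definiteness = indefinite: zero marking, form stays fepupogaokhch.
Vowel harmony: no change.
Apply vowel deletion: fepupogaokhch → fepupogokhch.

fepupogokhch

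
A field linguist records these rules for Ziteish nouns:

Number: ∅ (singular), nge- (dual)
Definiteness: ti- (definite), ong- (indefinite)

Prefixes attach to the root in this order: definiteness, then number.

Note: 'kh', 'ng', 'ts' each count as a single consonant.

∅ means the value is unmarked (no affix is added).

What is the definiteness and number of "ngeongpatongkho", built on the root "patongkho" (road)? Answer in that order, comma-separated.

Segment: nge-ong-patongkho.
definiteness: ong- → indefinite.
number: nge- → dual.

indefinite, dual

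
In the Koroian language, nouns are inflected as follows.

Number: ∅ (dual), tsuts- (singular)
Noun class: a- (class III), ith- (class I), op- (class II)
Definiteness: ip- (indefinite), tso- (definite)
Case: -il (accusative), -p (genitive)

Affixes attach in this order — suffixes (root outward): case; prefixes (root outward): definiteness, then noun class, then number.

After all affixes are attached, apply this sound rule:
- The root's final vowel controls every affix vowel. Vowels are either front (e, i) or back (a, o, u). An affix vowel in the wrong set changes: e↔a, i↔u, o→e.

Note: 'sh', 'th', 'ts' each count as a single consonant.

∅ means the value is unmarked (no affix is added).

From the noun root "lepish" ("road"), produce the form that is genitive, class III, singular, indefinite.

tsitseiplepishp

Attach case genitive -p → lepishp.
Attach definiteness indefinite ip- → iplepishp.
Attach noun class class III a- → aiplepishp.
Attach number singular tsuts- → tsutsaiplepishp.
Apply vowel harmony: tsutsaiplepishp → tsitseiplepishp.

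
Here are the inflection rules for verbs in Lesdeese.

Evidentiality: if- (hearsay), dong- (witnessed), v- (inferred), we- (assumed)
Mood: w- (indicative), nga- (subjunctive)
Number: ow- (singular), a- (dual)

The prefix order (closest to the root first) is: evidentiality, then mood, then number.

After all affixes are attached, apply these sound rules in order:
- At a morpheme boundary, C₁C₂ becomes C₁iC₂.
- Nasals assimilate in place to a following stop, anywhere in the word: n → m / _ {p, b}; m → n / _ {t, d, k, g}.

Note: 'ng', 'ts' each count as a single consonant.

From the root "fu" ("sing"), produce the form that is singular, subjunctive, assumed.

owingawefu

Attach evidentiality assumed we- → wefu.
Attach mood subjunctive nga- → ngawefu.
Attach number singular ow- → owngawefu.
Apply epenthesis: owngawefu → owingawefu.
Nasal assimilation: no change.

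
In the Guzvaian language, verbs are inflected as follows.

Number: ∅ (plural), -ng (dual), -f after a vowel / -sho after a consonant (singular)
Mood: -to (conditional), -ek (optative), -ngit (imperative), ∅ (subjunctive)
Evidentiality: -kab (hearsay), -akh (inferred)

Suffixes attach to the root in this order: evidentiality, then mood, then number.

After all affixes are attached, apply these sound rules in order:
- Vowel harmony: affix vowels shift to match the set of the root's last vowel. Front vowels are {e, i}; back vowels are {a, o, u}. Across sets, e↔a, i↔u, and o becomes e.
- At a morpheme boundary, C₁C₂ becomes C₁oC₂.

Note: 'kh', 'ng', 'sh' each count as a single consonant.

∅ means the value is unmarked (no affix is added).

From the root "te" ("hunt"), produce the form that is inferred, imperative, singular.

teekhongitoshe

Attach evidentiality inferred -akh → teakh.
Attach mood imperative -ngit → teakhngit.
Attach number singular -sho (after consonant 't') → teakhngitsho.
Apply vowel harmony: teakhngitsho → teekhngitshe.
Apply epenthesis: teekhngitshe → teekhongitoshe.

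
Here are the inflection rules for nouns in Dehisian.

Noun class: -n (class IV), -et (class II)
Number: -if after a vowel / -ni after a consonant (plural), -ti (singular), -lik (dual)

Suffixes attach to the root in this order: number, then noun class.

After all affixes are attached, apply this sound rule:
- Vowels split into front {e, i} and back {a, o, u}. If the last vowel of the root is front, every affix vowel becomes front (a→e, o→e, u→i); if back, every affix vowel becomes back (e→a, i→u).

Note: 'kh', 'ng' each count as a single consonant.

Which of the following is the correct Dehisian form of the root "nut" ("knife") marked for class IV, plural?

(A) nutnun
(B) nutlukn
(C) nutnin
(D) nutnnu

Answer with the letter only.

A

Attach number plural -ni (after consonant 't') → nutni.
Attach noun class class IV -n → nutnin.
Apply vowel harmony: nutnin → nutnun.
So the correct form is nutnun, option (A).
(C) nutnin is wrong: it fails to apply the sound rule(s).
(B) nutlukn is wrong: it uses dual instead of plural for number.
(D) nutnnu is wrong: it has the affixes in the wrong order.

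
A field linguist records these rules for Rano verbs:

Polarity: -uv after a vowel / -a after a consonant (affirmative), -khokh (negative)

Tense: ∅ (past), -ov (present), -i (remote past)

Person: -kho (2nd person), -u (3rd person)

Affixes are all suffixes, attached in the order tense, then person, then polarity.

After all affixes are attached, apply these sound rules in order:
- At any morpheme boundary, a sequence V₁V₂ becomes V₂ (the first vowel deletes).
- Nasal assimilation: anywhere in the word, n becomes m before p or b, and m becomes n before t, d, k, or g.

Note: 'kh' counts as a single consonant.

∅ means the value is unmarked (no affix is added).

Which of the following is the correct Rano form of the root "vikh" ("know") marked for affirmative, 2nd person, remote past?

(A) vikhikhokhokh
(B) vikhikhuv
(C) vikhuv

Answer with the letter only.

Attach tense remote past -i → vikhi.
Attach person 2nd person -kho → vikhikho.
Attach polarity affirmative -uv (after vowel 'o') → vikhikhouv.
Apply vowel deletion: vikhikhouv → vikhikhuv.
Nasal assimilation: no change.
So the correct form is vikhikhuv, option (B).
(C) vikhuv is wrong: it uses 3rd person instead of 2nd person for person.
(A) vikhikhokhokh is wrong: it uses negative instead of affirmative for polarity.

B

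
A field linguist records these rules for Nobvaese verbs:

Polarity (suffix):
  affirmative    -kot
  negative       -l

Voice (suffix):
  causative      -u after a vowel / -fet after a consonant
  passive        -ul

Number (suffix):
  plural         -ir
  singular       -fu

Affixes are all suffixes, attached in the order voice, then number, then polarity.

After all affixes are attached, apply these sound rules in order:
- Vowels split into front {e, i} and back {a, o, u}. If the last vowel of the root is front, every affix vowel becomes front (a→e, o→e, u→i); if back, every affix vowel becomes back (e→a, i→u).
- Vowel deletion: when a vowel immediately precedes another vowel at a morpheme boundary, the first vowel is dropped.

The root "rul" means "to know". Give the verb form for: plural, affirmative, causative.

rulfaturkot

Attach voice causative -fet (after consonant 'l') → rulfet.
Attach number plural -ir → rulfetir.
Attach polarity affirmative -kot → rulfetirkot.
Apply vowel harmony: rulfetirkot → rulfaturkot.
Vowel deletion: no change.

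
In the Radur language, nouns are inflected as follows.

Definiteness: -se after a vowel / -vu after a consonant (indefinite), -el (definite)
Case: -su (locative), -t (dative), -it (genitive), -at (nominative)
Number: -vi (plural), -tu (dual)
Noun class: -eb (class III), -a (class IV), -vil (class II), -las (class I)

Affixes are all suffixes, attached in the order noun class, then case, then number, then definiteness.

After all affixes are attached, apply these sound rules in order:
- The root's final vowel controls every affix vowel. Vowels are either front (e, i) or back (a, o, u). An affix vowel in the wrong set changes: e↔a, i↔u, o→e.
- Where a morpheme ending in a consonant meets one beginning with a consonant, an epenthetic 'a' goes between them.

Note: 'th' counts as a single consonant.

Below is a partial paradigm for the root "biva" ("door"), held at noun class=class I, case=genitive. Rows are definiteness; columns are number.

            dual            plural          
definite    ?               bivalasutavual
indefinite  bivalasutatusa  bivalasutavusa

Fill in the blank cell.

bivalasutatual

Attach noun class class I -las → bivalas.
Attach case genitive -it → bivalasit.
Attach number dual -tu → bivalasittu.
Attach definiteness definite -el → bivalasittuel.
Apply vowel harmony: bivalasittuel → bivalasuttual.
Apply epenthesis: bivalasuttual → bivalasutatual.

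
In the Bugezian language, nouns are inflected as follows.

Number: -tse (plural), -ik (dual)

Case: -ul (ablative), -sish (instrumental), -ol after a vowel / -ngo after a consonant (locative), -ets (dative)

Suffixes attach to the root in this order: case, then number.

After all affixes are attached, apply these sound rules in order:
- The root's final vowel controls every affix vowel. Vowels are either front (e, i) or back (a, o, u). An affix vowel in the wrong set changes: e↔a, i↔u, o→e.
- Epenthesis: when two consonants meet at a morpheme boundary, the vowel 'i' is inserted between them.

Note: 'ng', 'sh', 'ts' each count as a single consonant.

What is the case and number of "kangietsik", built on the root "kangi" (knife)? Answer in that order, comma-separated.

Segment: kangi-ets-ik.
case: -ets → dative.
number: -ik → dual.

dative, dual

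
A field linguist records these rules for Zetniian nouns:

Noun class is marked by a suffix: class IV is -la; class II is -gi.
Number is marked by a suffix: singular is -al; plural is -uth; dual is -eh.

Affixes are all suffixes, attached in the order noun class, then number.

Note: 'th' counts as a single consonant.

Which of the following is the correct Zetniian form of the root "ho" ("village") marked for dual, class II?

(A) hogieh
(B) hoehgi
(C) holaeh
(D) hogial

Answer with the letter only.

Attach noun class class II -gi → hogi.
Attach number dual -eh → hogieh.
So the correct form is hogieh, option (A).
(D) hogial is wrong: it uses singular instead of dual for number.
(B) hoehgi is wrong: it has the affixes in the wrong order.
(C) holaeh is wrong: it uses class IV instead of class II for noun class.

A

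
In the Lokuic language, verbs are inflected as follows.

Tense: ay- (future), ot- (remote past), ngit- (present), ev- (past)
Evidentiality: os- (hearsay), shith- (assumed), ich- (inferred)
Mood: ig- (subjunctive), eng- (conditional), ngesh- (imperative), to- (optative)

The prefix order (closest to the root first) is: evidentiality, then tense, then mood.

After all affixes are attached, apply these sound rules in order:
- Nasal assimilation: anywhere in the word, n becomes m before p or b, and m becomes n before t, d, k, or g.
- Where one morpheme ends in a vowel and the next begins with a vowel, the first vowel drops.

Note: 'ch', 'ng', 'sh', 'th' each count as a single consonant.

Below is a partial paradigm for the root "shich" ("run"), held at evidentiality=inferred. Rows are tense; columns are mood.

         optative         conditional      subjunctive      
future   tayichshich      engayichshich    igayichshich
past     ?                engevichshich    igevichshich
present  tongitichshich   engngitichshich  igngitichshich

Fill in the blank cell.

Attach evidentiality inferred ich- → ichshich.
Attach tense past ev- → evichshich.
Attach mood optative to- → toevichshich.
Nasal assimilation: no change.
Apply vowel deletion: toevichshich → tevichshich.

tevichshich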